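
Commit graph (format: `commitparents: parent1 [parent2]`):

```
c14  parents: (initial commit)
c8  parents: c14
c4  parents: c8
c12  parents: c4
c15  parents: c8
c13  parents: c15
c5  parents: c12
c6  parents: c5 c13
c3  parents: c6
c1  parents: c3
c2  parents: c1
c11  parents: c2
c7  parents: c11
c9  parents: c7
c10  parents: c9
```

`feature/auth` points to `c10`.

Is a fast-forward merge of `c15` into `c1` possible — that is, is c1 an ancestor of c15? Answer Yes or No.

No

A fast-forward from c1 to c15 is possible iff c1 is an ancestor of c15.
Ancestors of c15: {c14, c15, c8}.
c1 is not among them, so fast-forward is not possible.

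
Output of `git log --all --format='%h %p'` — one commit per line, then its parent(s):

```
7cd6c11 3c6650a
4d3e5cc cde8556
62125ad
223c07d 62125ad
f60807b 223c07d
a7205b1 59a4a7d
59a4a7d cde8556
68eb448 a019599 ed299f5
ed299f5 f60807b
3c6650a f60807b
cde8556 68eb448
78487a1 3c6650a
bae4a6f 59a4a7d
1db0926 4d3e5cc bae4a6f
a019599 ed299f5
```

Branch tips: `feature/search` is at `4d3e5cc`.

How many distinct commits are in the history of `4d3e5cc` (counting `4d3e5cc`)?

Walking parent pointers from 4d3e5cc: reachable set = {223c07d, 4d3e5cc, 62125ad, 68eb448, a019599, cde8556, ed299f5, f60807b}.
That is 8 commits.

8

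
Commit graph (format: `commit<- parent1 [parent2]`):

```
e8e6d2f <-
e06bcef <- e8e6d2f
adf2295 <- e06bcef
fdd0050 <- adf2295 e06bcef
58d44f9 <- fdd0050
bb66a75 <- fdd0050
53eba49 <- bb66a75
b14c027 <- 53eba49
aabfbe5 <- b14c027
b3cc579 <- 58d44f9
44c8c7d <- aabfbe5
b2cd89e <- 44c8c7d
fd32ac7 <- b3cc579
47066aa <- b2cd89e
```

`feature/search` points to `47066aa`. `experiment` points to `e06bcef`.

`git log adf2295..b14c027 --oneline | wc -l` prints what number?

Reachable from b14c027: {53eba49, adf2295, b14c027, bb66a75, e06bcef, e8e6d2f, fdd0050}.
Reachable from adf2295: {adf2295, e06bcef, e8e6d2f}.
In b14c027's history but not adf2295's: {53eba49, b14c027, bb66a75, fdd0050} — 4 commits.

4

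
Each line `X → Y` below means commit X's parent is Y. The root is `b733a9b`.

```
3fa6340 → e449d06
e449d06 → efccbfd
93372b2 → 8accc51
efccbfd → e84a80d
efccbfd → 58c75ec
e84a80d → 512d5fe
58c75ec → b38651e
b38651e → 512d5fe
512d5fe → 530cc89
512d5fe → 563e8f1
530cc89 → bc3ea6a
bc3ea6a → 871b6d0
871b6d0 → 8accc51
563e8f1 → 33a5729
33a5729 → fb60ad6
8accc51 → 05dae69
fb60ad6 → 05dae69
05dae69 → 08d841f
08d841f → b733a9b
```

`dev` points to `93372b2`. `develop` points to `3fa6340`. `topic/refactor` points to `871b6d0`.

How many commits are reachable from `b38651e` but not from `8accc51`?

8

Reachable from b38651e: {05dae69, 08d841f, 33a5729, 512d5fe, 530cc89, 563e8f1, 871b6d0, 8accc51, b38651e, b733a9b, bc3ea6a, fb60ad6}.
Reachable from 8accc51: {05dae69, 08d841f, 8accc51, b733a9b}.
In b38651e's history but not 8accc51's: {33a5729, 512d5fe, 530cc89, 563e8f1, 871b6d0, b38651e, bc3ea6a, fb60ad6} — 8 commits.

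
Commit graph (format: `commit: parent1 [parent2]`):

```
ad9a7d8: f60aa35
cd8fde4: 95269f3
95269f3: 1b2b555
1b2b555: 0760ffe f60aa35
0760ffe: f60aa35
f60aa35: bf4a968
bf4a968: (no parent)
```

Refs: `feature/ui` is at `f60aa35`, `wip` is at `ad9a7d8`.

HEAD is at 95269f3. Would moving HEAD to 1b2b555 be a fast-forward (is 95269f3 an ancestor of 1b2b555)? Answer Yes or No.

A fast-forward from 95269f3 to 1b2b555 is possible iff 95269f3 is an ancestor of 1b2b555.
Ancestors of 1b2b555: {0760ffe, 1b2b555, bf4a968, f60aa35}.
95269f3 is not among them, so fast-forward is not possible.

No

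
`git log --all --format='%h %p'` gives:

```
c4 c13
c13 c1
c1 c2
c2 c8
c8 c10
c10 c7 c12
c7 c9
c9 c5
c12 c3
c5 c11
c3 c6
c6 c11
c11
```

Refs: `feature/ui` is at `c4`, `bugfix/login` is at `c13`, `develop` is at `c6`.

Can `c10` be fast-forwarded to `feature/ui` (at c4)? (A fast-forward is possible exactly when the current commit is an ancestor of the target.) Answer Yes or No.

Yes

A fast-forward from c10 to c4 is possible iff c10 is an ancestor of c4.
Ancestors of c4: {c1, c10, c11, c12, c13, c2, c3, c4, c5, c6, c7, c8, c9}.
c10 is among them, so fast-forward is possible.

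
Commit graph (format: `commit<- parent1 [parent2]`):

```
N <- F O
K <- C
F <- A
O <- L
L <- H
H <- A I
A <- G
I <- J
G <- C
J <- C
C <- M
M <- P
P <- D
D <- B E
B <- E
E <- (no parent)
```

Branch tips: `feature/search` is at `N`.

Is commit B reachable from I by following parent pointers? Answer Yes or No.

Yes

Ancestors of I (commits reachable by following parents): {B, C, D, E, I, J, M, P}.
B is in that set, so it is an ancestor of I.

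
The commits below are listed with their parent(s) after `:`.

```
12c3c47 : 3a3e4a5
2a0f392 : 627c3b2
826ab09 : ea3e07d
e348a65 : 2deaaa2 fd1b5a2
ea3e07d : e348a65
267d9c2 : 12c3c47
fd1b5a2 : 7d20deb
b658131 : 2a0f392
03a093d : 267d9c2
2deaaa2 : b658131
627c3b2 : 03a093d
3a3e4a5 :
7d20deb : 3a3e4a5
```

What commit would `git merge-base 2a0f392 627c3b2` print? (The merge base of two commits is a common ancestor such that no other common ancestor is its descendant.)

Ancestors of 2a0f392: {03a093d, 12c3c47, 267d9c2, 2a0f392, 3a3e4a5, 627c3b2}.
Ancestors of 627c3b2: {03a093d, 12c3c47, 267d9c2, 3a3e4a5, 627c3b2}.
Common ancestors: {03a093d, 12c3c47, 267d9c2, 3a3e4a5, 627c3b2}.
Among these, 627c3b2 is not an ancestor of any other common ancestor — it is the merge base.

627c3b2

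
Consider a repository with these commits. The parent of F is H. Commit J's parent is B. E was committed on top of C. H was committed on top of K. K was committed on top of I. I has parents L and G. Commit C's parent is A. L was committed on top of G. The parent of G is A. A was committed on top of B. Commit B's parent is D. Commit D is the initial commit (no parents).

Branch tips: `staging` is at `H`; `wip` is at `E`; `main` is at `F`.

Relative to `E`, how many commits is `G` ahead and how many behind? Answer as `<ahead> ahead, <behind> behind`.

1 ahead, 2 behind

Reachable from G: {A, B, D, G}.
Reachable from E: {A, B, C, D, E}.
Only in G's history (ahead): {G} — 1.
Only in E's history (behind): {C, E} — 2.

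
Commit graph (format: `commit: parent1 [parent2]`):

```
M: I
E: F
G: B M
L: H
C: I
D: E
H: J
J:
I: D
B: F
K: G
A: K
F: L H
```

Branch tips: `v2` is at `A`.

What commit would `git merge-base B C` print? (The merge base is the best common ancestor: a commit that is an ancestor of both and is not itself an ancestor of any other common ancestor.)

F

Ancestors of B: {B, F, H, J, L}.
Ancestors of C: {C, D, E, F, H, I, J, L}.
Common ancestors: {F, H, J, L}.
Among these, F is not an ancestor of any other common ancestor — it is the merge base.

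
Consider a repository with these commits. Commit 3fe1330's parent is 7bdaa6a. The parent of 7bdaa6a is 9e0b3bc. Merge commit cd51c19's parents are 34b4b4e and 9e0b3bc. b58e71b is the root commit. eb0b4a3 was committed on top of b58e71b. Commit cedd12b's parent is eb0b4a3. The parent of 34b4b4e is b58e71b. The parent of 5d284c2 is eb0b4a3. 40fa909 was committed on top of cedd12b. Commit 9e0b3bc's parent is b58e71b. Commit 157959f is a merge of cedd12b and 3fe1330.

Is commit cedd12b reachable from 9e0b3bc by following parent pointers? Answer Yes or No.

Ancestors of 9e0b3bc: {9e0b3bc, b58e71b}.
cedd12b is not in that set, so it is not an ancestor of 9e0b3bc.

No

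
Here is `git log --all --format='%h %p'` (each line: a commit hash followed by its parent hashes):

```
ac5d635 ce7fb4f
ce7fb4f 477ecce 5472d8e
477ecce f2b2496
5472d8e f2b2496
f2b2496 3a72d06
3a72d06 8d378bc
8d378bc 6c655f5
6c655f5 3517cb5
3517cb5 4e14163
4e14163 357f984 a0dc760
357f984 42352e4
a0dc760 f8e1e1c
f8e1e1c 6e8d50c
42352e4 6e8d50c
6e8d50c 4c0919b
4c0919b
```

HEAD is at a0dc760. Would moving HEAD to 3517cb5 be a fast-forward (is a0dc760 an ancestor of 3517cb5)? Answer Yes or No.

Yes

A fast-forward from a0dc760 to 3517cb5 is possible iff a0dc760 is an ancestor of 3517cb5.
Ancestors of 3517cb5: {3517cb5, 357f984, 42352e4, 4c0919b, 4e14163, 6e8d50c, a0dc760, f8e1e1c}.
a0dc760 is among them, so fast-forward is possible.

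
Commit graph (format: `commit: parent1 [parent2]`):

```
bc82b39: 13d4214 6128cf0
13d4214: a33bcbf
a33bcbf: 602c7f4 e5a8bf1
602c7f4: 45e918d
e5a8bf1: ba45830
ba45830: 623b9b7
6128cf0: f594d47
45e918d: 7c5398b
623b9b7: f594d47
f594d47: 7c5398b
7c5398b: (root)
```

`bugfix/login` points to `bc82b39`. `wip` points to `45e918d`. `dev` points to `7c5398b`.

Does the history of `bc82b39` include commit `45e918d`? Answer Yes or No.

Ancestors of bc82b39 (commits reachable by following parents): {13d4214, 45e918d, 602c7f4, 6128cf0, 623b9b7, 7c5398b, a33bcbf, ba45830, bc82b39, e5a8bf1, f594d47}.
45e918d is in that set, so it is an ancestor of bc82b39.

Yes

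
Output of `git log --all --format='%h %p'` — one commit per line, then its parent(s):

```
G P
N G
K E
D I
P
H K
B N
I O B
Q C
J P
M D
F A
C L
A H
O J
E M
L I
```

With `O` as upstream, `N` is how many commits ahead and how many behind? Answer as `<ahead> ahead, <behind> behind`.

Reachable from N: {G, N, P}.
Reachable from O: {J, O, P}.
Only in N's history (ahead): {G, N} — 2.
Only in O's history (behind): {J, O} — 2.

2 ahead, 2 behind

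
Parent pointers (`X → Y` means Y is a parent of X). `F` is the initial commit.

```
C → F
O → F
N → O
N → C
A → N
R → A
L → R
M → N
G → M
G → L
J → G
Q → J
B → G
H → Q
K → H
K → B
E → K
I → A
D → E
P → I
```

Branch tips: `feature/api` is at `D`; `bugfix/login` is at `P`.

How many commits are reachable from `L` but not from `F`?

Reachable from L: {A, C, F, L, N, O, R}.
Reachable from F: {F}.
In L's history but not F's: {A, C, L, N, O, R} — 6 commits.

6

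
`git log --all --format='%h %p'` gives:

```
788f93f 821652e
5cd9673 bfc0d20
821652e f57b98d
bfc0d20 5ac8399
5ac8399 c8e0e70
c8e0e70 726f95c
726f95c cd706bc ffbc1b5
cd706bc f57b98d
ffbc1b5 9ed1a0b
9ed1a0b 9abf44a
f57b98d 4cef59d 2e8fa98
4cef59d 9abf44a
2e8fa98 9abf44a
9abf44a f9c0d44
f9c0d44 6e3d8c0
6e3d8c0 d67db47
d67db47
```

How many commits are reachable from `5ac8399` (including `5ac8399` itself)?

13

Walking parent pointers from 5ac8399: reachable set = {2e8fa98, 4cef59d, 5ac8399, 6e3d8c0, 726f95c, 9abf44a, 9ed1a0b, c8e0e70, cd706bc, d67db47, f57b98d, f9c0d44, ffbc1b5}.
That is 13 commits.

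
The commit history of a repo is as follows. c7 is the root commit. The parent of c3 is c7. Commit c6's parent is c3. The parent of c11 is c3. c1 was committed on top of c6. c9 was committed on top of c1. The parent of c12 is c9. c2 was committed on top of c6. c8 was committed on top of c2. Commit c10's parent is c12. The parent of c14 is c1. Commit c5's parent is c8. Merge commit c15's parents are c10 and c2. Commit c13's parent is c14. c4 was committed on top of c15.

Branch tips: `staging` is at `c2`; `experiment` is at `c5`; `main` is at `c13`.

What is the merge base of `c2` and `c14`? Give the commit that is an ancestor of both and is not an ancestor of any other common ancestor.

c6

Ancestors of c2: {c2, c3, c6, c7}.
Ancestors of c14: {c1, c14, c3, c6, c7}.
Common ancestors: {c3, c6, c7}.
Among these, c6 is not an ancestor of any other common ancestor — it is the merge base.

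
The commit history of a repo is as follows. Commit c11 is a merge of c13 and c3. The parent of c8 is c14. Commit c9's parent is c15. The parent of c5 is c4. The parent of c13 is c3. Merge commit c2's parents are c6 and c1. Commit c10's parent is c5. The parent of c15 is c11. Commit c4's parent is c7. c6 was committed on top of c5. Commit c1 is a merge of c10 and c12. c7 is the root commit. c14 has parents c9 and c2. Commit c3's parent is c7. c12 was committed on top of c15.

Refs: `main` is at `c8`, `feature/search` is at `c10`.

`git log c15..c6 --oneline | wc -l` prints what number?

3

Reachable from c6: {c4, c5, c6, c7}.
Reachable from c15: {c11, c13, c15, c3, c7}.
In c6's history but not c15's: {c4, c5, c6} — 3 commits.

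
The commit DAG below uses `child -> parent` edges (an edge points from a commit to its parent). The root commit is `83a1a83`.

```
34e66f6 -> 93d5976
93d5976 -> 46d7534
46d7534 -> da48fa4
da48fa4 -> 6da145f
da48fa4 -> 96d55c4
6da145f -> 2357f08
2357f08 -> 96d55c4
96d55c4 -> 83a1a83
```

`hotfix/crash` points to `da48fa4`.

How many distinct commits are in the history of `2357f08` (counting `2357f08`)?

Walking parent pointers from 2357f08: reachable set = {2357f08, 83a1a83, 96d55c4}.
That is 3 commits.

3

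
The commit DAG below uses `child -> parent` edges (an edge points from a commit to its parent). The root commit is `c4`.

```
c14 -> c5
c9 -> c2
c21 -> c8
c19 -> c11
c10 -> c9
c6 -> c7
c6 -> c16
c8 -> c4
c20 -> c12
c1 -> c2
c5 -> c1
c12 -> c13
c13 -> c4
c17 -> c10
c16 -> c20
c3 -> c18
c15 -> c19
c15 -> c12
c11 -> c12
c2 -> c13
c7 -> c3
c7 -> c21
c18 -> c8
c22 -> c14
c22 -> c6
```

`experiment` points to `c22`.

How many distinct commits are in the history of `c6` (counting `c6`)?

Walking parent pointers from c6: reachable set = {c12, c13, c16, c18, c20, c21, c3, c4, c6, c7, c8}.
That is 11 commits.

11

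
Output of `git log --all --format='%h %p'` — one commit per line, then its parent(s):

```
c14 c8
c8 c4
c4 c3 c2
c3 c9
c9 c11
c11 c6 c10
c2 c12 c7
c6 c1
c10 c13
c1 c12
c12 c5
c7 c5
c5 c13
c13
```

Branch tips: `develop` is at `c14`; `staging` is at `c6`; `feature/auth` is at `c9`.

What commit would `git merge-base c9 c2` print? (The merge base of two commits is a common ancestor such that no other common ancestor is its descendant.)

c12

Ancestors of c9: {c1, c10, c11, c12, c13, c5, c6, c9}.
Ancestors of c2: {c12, c13, c2, c5, c7}.
Common ancestors: {c12, c13, c5}.
Among these, c12 is not an ancestor of any other common ancestor — it is the merge base.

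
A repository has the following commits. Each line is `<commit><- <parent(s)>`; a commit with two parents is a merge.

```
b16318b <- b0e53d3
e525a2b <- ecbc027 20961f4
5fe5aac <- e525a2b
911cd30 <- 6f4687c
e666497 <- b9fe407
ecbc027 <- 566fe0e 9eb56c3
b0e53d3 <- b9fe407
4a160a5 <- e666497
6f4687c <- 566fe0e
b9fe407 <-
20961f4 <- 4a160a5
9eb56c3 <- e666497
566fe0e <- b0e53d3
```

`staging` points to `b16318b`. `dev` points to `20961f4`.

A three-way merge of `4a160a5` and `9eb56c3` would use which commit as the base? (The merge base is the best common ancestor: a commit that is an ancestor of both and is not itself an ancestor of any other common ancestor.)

e666497

Ancestors of 4a160a5: {4a160a5, b9fe407, e666497}.
Ancestors of 9eb56c3: {9eb56c3, b9fe407, e666497}.
Common ancestors: {b9fe407, e666497}.
Among these, e666497 is not an ancestor of any other common ancestor — it is the merge base.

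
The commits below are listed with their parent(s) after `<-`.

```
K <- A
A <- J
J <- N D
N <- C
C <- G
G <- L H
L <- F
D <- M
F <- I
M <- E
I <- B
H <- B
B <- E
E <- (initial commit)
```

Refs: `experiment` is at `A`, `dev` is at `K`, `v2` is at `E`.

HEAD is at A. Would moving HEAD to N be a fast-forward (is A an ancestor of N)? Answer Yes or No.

A fast-forward from A to N is possible iff A is an ancestor of N.
Ancestors of N: {B, C, E, F, G, H, I, L, N}.
A is not among them, so fast-forward is not possible.

No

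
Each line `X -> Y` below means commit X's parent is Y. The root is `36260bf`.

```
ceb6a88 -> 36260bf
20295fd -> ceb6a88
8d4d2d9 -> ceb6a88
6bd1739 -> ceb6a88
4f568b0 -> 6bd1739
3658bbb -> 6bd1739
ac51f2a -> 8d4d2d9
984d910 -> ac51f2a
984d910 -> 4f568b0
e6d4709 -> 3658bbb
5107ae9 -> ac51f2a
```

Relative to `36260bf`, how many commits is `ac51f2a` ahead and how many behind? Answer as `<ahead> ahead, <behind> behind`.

Reachable from ac51f2a: {36260bf, 8d4d2d9, ac51f2a, ceb6a88}.
Reachable from 36260bf: {36260bf}.
Only in ac51f2a's history (ahead): {8d4d2d9, ac51f2a, ceb6a88} — 3.
Only in 36260bf's history (behind): {} — 0.

3 ahead, 0 behind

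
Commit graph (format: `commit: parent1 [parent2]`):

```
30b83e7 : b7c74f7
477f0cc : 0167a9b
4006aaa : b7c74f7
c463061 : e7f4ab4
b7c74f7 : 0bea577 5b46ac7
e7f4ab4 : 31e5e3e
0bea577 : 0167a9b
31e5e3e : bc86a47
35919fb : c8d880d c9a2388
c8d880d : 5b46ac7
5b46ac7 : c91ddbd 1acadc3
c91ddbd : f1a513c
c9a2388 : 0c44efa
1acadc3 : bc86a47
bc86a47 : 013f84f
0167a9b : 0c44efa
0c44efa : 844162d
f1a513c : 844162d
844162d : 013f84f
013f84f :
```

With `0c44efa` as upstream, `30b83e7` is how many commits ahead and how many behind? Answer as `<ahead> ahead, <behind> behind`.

Reachable from 30b83e7: {013f84f, 0167a9b, 0bea577, 0c44efa, 1acadc3, 30b83e7, 5b46ac7, 844162d, b7c74f7, bc86a47, c91ddbd, f1a513c}.
Reachable from 0c44efa: {013f84f, 0c44efa, 844162d}.
Only in 30b83e7's history (ahead): {0167a9b, 0bea577, 1acadc3, 30b83e7, 5b46ac7, b7c74f7, bc86a47, c91ddbd, f1a513c} — 9.
Only in 0c44efa's history (behind): {} — 0.

9 ahead, 0 behind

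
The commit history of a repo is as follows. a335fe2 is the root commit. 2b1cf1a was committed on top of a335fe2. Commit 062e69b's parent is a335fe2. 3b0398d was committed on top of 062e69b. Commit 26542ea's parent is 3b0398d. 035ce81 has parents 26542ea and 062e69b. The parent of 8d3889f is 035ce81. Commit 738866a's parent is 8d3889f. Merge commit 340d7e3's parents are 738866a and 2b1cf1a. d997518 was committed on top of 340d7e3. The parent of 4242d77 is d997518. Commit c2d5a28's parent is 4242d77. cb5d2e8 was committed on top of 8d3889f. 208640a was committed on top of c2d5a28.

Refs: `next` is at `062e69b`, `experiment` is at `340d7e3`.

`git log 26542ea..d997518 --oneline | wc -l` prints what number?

Reachable from d997518: {035ce81, 062e69b, 26542ea, 2b1cf1a, 340d7e3, 3b0398d, 738866a, 8d3889f, a335fe2, d997518}.
Reachable from 26542ea: {062e69b, 26542ea, 3b0398d, a335fe2}.
In d997518's history but not 26542ea's: {035ce81, 2b1cf1a, 340d7e3, 738866a, 8d3889f, d997518} — 6 commits.

6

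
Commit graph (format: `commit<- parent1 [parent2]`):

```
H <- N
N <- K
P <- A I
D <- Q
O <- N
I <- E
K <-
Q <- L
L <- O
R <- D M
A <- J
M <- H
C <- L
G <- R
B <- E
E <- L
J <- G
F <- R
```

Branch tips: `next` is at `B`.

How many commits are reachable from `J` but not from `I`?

Reachable from J: {D, G, H, J, K, L, M, N, O, Q, R}.
Reachable from I: {E, I, K, L, N, O}.
In J's history but not I's: {D, G, H, J, M, Q, R} — 7 commits.

7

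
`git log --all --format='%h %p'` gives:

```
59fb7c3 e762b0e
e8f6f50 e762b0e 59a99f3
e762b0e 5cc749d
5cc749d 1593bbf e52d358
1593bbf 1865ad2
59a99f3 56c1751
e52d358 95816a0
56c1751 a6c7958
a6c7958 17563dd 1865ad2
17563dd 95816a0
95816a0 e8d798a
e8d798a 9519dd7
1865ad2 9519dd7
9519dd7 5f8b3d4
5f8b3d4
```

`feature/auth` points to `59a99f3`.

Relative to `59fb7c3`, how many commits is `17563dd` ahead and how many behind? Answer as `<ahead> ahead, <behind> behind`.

1 ahead, 6 behind

Reachable from 17563dd: {17563dd, 5f8b3d4, 9519dd7, 95816a0, e8d798a}.
Reachable from 59fb7c3: {1593bbf, 1865ad2, 59fb7c3, 5cc749d, 5f8b3d4, 9519dd7, 95816a0, e52d358, e762b0e, e8d798a}.
Only in 17563dd's history (ahead): {17563dd} — 1.
Only in 59fb7c3's history (behind): {1593bbf, 1865ad2, 59fb7c3, 5cc749d, e52d358, e762b0e} — 6.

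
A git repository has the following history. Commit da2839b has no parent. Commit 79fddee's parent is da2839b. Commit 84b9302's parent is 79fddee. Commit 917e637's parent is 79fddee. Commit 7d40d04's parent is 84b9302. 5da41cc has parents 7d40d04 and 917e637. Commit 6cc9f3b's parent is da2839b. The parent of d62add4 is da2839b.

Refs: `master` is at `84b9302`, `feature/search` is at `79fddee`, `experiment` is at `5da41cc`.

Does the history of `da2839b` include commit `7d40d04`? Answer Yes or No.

No

Ancestors of da2839b: {da2839b}.
7d40d04 is not in that set, so it is not an ancestor of da2839b.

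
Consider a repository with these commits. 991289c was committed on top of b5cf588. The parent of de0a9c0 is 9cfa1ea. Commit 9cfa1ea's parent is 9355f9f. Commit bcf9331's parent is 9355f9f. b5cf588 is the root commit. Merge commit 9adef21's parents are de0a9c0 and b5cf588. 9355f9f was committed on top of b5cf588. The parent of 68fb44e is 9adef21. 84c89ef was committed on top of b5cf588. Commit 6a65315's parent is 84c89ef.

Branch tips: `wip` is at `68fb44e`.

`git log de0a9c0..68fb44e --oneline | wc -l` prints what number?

Reachable from 68fb44e: {68fb44e, 9355f9f, 9adef21, 9cfa1ea, b5cf588, de0a9c0}.
Reachable from de0a9c0: {9355f9f, 9cfa1ea, b5cf588, de0a9c0}.
In 68fb44e's history but not de0a9c0's: {68fb44e, 9adef21} — 2 commits.

2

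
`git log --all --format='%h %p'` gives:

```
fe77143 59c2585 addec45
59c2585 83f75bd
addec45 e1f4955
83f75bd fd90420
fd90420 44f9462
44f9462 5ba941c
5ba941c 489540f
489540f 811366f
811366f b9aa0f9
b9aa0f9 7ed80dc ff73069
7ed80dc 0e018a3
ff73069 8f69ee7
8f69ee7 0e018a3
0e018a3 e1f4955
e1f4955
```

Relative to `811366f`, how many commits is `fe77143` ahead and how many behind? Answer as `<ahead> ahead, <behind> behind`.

8 ahead, 0 behind

Reachable from fe77143: {0e018a3, 44f9462, 489540f, 59c2585, 5ba941c, 7ed80dc, 811366f, 83f75bd, 8f69ee7, addec45, b9aa0f9, e1f4955, fd90420, fe77143, ff73069}.
Reachable from 811366f: {0e018a3, 7ed80dc, 811366f, 8f69ee7, b9aa0f9, e1f4955, ff73069}.
Only in fe77143's history (ahead): {44f9462, 489540f, 59c2585, 5ba941c, 83f75bd, addec45, fd90420, fe77143} — 8.
Only in 811366f's history (behind): {} — 0.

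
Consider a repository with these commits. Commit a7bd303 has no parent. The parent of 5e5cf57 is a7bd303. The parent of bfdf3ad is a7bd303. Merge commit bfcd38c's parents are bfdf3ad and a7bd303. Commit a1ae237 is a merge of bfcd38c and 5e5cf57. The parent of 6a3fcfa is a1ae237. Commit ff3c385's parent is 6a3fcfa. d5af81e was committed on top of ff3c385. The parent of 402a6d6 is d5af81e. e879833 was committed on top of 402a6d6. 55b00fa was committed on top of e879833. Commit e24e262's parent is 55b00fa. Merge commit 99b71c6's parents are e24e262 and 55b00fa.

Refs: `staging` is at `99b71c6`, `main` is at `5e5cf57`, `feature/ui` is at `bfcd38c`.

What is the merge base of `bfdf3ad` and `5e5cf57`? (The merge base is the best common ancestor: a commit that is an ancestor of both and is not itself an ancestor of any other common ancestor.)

a7bd303

Ancestors of bfdf3ad: {a7bd303, bfdf3ad}.
Ancestors of 5e5cf57: {5e5cf57, a7bd303}.
Common ancestors: {a7bd303}.
The only common ancestor is a7bd303, so it is the merge base.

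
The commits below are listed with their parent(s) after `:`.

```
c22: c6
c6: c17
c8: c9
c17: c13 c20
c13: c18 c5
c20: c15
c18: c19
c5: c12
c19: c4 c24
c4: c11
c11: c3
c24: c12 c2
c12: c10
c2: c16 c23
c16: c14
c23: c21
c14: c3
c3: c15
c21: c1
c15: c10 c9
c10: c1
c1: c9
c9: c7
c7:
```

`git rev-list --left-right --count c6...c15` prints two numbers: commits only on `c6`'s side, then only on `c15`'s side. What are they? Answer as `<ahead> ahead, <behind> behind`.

17 ahead, 0 behind

Reachable from c6: {c1, c10, c11, c12, c13, c14, c15, c16, c17, c18, c19, c2, c20, c21, c23, c24, c3, c4, c5, c6, c7, c9}.
Reachable from c15: {c1, c10, c15, c7, c9}.
Only in c6's history (ahead): {c11, c12, c13, c14, c16, c17, c18, c19, c2, c20, c21, c23, c24, c3, c4, c5, c6} — 17.
Only in c15's history (behind): {} — 0.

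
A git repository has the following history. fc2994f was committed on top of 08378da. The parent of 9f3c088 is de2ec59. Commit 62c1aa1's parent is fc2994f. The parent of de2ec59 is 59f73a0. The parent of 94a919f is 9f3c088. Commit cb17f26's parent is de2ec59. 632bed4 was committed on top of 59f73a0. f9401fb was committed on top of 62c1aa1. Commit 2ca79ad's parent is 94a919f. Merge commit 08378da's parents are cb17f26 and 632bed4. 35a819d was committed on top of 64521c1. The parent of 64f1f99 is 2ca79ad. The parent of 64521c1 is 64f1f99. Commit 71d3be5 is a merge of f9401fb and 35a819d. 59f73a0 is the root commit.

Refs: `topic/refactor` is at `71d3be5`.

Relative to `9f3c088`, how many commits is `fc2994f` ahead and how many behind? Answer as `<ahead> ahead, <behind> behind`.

4 ahead, 1 behind

Reachable from fc2994f: {08378da, 59f73a0, 632bed4, cb17f26, de2ec59, fc2994f}.
Reachable from 9f3c088: {59f73a0, 9f3c088, de2ec59}.
Only in fc2994f's history (ahead): {08378da, 632bed4, cb17f26, fc2994f} — 4.
Only in 9f3c088's history (behind): {9f3c088} — 1.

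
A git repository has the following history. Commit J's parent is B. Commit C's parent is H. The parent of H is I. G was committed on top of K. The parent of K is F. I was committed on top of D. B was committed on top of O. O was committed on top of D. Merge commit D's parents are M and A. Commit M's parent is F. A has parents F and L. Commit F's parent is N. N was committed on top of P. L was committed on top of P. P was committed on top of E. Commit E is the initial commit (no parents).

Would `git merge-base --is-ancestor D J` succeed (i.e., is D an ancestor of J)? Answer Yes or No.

Yes

Ancestors of J (commits reachable by following parents): {A, B, D, E, F, J, L, M, N, O, P}.
D is in that set, so it is an ancestor of J.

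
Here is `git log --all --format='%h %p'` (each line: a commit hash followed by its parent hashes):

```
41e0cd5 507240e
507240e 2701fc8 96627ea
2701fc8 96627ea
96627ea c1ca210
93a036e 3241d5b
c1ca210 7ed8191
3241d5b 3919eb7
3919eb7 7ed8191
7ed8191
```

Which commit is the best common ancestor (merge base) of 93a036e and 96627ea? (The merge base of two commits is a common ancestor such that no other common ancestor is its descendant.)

7ed8191

Ancestors of 93a036e: {3241d5b, 3919eb7, 7ed8191, 93a036e}.
Ancestors of 96627ea: {7ed8191, 96627ea, c1ca210}.
Common ancestors: {7ed8191}.
The only common ancestor is 7ed8191, so it is the merge base.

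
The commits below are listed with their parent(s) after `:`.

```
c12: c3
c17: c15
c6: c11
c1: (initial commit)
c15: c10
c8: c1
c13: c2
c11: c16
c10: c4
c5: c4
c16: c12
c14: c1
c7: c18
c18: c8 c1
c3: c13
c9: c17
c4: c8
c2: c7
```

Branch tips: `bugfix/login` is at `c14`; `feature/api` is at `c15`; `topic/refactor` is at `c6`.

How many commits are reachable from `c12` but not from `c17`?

6

Reachable from c12: {c1, c12, c13, c18, c2, c3, c7, c8}.
Reachable from c17: {c1, c10, c15, c17, c4, c8}.
In c12's history but not c17's: {c12, c13, c18, c2, c3, c7} — 6 commits.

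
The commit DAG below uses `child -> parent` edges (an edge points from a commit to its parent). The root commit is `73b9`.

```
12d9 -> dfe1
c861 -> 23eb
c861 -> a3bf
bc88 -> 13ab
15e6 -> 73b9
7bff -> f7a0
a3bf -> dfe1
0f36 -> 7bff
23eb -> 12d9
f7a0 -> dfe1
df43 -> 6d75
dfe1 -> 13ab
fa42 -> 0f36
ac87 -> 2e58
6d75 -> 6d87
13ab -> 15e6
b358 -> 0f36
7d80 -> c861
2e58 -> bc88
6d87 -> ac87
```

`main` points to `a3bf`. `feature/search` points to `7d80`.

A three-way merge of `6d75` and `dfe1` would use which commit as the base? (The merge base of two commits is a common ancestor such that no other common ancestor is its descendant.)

Ancestors of 6d75: {13ab, 15e6, 2e58, 6d75, 6d87, 73b9, ac87, bc88}.
Ancestors of dfe1: {13ab, 15e6, 73b9, dfe1}.
Common ancestors: {13ab, 15e6, 73b9}.
Among these, 13ab is not an ancestor of any other common ancestor — it is the merge base.

13ab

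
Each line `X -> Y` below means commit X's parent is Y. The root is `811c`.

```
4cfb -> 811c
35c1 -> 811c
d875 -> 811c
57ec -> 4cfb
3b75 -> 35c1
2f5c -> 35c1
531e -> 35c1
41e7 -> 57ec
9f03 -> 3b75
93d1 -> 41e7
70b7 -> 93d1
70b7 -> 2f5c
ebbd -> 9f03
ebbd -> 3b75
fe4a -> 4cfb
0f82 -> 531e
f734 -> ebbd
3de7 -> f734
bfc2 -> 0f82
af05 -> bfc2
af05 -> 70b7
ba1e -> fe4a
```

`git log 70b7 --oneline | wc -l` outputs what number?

8

Walking parent pointers from 70b7: reachable set = {2f5c, 35c1, 41e7, 4cfb, 57ec, 70b7, 811c, 93d1}.
That is 8 commits.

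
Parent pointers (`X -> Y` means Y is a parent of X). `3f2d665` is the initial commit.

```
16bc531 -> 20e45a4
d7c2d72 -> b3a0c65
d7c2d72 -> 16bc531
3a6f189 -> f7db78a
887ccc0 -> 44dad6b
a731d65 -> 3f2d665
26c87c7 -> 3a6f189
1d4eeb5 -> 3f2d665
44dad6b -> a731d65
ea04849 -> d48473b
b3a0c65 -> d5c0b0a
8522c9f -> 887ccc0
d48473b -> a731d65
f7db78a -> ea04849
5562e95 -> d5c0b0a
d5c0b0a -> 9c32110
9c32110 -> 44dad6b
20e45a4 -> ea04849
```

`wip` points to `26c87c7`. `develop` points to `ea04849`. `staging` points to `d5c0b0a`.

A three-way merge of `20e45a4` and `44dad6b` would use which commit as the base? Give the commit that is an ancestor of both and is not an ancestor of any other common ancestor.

a731d65

Ancestors of 20e45a4: {20e45a4, 3f2d665, a731d65, d48473b, ea04849}.
Ancestors of 44dad6b: {3f2d665, 44dad6b, a731d65}.
Common ancestors: {3f2d665, a731d65}.
Among these, a731d65 is not an ancestor of any other common ancestor — it is the merge base.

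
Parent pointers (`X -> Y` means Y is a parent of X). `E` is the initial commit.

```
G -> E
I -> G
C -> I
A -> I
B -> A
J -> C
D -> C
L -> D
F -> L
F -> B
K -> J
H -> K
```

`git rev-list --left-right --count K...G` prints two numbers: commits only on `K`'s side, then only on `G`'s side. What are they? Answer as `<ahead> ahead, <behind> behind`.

4 ahead, 0 behind

Reachable from K: {C, E, G, I, J, K}.
Reachable from G: {E, G}.
Only in K's history (ahead): {C, I, J, K} — 4.
Only in G's history (behind): {} — 0.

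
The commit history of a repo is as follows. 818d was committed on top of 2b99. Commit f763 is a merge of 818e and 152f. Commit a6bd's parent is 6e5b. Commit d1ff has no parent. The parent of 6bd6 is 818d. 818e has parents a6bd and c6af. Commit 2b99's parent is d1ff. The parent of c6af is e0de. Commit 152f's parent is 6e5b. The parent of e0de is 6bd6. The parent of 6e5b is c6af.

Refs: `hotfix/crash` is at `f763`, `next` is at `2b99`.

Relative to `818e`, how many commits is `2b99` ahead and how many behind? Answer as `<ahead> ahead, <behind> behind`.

0 ahead, 7 behind

Reachable from 2b99: {2b99, d1ff}.
Reachable from 818e: {2b99, 6bd6, 6e5b, 818d, 818e, a6bd, c6af, d1ff, e0de}.
Only in 2b99's history (ahead): {} — 0.
Only in 818e's history (behind): {6bd6, 6e5b, 818d, 818e, a6bd, c6af, e0de} — 7.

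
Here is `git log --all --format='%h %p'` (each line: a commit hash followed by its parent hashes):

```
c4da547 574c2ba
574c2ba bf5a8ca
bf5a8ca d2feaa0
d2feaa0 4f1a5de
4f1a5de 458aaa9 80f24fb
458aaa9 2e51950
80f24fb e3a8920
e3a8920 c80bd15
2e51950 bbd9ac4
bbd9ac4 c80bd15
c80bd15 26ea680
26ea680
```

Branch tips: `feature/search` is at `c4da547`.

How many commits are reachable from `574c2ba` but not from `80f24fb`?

7

Reachable from 574c2ba: {26ea680, 2e51950, 458aaa9, 4f1a5de, 574c2ba, 80f24fb, bbd9ac4, bf5a8ca, c80bd15, d2feaa0, e3a8920}.
Reachable from 80f24fb: {26ea680, 80f24fb, c80bd15, e3a8920}.
In 574c2ba's history but not 80f24fb's: {2e51950, 458aaa9, 4f1a5de, 574c2ba, bbd9ac4, bf5a8ca, d2feaa0} — 7 commits.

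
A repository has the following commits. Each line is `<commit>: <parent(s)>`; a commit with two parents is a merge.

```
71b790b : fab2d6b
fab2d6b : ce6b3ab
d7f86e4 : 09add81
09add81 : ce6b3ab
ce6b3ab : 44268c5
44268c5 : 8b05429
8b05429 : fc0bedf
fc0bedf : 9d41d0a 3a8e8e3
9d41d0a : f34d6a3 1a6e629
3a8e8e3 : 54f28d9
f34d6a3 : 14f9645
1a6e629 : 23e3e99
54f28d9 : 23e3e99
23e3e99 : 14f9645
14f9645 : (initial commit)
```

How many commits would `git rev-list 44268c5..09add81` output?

2

Reachable from 09add81: {09add81, 14f9645, 1a6e629, 23e3e99, 3a8e8e3, 44268c5, 54f28d9, 8b05429, 9d41d0a, ce6b3ab, f34d6a3, fc0bedf}.
Reachable from 44268c5: {14f9645, 1a6e629, 23e3e99, 3a8e8e3, 44268c5, 54f28d9, 8b05429, 9d41d0a, f34d6a3, fc0bedf}.
In 09add81's history but not 44268c5's: {09add81, ce6b3ab} — 2 commits.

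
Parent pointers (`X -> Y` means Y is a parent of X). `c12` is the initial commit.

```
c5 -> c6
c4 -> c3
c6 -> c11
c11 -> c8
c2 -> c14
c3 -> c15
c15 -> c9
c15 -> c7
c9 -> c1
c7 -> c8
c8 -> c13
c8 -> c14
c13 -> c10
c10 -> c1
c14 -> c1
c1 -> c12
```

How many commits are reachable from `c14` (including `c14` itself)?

Walking parent pointers from c14: reachable set = {c1, c12, c14}.
That is 3 commits.

3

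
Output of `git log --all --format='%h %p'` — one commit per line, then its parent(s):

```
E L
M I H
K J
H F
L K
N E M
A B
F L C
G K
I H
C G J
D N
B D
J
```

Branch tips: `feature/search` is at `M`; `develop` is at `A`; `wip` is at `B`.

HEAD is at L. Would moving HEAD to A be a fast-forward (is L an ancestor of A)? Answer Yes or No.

A fast-forward from L to A is possible iff L is an ancestor of A.
Ancestors of A: {A, B, C, D, E, F, G, H, I, J, K, L, M, N}.
L is among them, so fast-forward is possible.

Yes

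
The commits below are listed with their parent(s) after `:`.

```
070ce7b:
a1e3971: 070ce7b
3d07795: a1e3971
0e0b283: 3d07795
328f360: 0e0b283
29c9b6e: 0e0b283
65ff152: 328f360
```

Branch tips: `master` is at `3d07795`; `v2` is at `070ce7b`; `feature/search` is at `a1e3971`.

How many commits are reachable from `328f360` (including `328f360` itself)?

Walking parent pointers from 328f360: reachable set = {070ce7b, 0e0b283, 328f360, 3d07795, a1e3971}.
That is 5 commits.

5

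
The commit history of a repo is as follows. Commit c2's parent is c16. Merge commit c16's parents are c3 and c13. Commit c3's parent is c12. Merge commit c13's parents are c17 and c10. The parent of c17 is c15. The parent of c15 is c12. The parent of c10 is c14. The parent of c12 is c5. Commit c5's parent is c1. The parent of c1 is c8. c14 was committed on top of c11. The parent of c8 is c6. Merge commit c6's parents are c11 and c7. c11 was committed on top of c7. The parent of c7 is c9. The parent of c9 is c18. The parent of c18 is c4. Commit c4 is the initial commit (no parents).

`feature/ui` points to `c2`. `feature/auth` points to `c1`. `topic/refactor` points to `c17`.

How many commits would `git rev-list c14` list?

Walking parent pointers from c14: reachable set = {c11, c14, c18, c4, c7, c9}.
That is 6 commits.

6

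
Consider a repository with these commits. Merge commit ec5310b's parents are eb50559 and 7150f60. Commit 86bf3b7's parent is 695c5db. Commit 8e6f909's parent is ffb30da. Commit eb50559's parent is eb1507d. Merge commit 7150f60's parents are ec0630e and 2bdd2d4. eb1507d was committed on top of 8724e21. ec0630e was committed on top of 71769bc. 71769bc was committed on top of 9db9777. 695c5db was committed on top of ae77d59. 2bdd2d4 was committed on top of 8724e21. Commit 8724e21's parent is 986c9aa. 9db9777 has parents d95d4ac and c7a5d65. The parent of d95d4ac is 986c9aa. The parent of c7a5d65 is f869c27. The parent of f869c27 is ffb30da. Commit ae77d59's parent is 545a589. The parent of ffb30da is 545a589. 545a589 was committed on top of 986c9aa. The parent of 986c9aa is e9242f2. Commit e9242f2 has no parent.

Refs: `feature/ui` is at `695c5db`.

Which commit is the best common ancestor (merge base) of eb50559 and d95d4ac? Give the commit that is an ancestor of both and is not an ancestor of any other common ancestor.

986c9aa

Ancestors of eb50559: {8724e21, 986c9aa, e9242f2, eb1507d, eb50559}.
Ancestors of d95d4ac: {986c9aa, d95d4ac, e9242f2}.
Common ancestors: {986c9aa, e9242f2}.
Among these, 986c9aa is not an ancestor of any other common ancestor — it is the merge base.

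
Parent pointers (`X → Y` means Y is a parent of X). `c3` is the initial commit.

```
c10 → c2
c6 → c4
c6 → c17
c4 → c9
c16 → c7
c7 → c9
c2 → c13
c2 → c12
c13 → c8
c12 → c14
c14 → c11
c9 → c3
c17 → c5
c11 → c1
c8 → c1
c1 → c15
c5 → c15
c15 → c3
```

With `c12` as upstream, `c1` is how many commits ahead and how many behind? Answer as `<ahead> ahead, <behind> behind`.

Reachable from c1: {c1, c15, c3}.
Reachable from c12: {c1, c11, c12, c14, c15, c3}.
Only in c1's history (ahead): {} — 0.
Only in c12's history (behind): {c11, c12, c14} — 3.

0 ahead, 3 behind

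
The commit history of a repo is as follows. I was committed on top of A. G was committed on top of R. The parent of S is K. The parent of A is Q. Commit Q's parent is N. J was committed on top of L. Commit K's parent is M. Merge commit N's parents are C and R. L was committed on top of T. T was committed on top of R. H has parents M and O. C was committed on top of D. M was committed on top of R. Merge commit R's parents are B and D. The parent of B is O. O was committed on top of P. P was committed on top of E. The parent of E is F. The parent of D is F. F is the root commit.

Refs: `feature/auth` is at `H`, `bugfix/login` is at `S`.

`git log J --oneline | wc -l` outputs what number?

Walking parent pointers from J: reachable set = {B, D, E, F, J, L, O, P, R, T}.
That is 10 commits.

10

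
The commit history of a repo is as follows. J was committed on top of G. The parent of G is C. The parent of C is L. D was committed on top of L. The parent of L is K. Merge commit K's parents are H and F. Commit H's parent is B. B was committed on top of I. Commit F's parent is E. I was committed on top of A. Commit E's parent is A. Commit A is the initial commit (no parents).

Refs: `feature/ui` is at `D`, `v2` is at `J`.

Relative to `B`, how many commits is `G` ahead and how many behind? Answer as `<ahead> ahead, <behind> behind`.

7 ahead, 0 behind

Reachable from G: {A, B, C, E, F, G, H, I, K, L}.
Reachable from B: {A, B, I}.
Only in G's history (ahead): {C, E, F, G, H, K, L} — 7.
Only in B's history (behind): {} — 0.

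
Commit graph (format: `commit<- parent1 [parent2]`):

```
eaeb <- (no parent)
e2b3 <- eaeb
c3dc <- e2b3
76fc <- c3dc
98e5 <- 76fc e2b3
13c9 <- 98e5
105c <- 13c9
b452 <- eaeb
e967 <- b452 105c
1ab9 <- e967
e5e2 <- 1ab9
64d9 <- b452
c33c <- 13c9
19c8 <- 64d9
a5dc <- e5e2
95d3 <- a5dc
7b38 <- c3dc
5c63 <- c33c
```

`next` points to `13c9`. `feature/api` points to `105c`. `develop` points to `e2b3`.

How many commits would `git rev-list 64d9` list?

3

Walking parent pointers from 64d9: reachable set = {64d9, b452, eaeb}.
That is 3 commits.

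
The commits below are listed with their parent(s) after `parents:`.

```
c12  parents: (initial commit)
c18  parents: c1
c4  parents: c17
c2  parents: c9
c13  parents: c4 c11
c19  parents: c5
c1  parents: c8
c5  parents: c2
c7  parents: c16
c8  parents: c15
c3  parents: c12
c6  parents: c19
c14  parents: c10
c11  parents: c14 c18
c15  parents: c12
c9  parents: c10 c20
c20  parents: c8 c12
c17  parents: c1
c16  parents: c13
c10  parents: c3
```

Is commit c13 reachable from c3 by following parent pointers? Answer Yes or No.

Ancestors of c3: {c12, c3}.
c13 is not in that set, so it is not an ancestor of c3.

No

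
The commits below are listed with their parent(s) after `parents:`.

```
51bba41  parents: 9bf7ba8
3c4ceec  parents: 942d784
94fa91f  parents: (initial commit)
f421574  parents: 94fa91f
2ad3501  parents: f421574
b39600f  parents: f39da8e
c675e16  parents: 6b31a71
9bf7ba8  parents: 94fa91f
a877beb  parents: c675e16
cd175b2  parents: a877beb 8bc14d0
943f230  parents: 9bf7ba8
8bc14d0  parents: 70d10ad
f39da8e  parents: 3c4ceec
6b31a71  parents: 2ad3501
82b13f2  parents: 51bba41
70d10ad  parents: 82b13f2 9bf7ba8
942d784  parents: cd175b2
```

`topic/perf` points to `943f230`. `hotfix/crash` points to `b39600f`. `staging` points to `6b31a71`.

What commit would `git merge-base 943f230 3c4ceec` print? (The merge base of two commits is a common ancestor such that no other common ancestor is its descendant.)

Ancestors of 943f230: {943f230, 94fa91f, 9bf7ba8}.
Ancestors of 3c4ceec: {2ad3501, 3c4ceec, 51bba41, 6b31a71, 70d10ad, 82b13f2, 8bc14d0, 942d784, 94fa91f, 9bf7ba8, a877beb, c675e16, cd175b2, f421574}.
Common ancestors: {94fa91f, 9bf7ba8}.
Among these, 9bf7ba8 is not an ancestor of any other common ancestor — it is the merge base.

9bf7ba8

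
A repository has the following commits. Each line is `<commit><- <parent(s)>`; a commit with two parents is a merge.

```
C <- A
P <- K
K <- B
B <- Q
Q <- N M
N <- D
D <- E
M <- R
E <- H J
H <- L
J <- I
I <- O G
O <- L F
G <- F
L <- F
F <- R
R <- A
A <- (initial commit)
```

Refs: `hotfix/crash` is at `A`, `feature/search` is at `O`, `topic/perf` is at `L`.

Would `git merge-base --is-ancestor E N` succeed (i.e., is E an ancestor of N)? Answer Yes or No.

Ancestors of N (commits reachable by following parents): {A, D, E, F, G, H, I, J, L, N, O, R}.
E is in that set, so it is an ancestor of N.

Yes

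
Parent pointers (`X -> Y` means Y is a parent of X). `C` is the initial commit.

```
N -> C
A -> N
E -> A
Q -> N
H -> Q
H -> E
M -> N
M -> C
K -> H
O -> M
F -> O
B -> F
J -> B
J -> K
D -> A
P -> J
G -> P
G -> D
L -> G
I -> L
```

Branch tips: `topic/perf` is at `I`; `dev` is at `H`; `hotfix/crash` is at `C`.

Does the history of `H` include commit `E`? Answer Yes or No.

Ancestors of H (commits reachable by following parents): {A, C, E, H, N, Q}.
E is in that set, so it is an ancestor of H.

Yes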